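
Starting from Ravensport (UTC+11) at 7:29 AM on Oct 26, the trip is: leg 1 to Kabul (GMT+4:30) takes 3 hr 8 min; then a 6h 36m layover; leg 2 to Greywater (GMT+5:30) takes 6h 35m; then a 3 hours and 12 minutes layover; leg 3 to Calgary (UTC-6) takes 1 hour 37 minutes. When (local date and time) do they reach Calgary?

Convert departure to UTC: 7:29 AM − 11:00 = 8:29 PM UTC on Oct 25.
Add 3 hours 8 minutes leg 1 → 11:37 PM UTC.
Add 6 hours and 36 minutes layover in Kabul → 6:13 AM UTC (Oct 26).
Add 6 hours and 35 minutes leg 2 → 12:48 PM UTC.
Add 3 hours 12 minutes layover in Greywater → 4:00 PM UTC.
Add 1 hour and 37 minutes leg 3 → 5:37 PM UTC.
Calgary is UTC−6:00, so local arrival = 5:37 PM − 6:00 = 11:37 AM on Oct 26.

11:37 AM on October 26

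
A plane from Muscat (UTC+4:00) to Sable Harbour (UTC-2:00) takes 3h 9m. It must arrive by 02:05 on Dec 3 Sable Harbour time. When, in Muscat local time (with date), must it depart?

Target arrival in UTC: 02:05 + 2:00 = 04:05 on Dec 3.
Subtract 3 hours 9 minutes → departure 00:56 UTC on Dec 3.
Muscat is UTC+4:00: 00:56 + 4:00 = 04:56 on Dec 3.

04:56 on Dec 3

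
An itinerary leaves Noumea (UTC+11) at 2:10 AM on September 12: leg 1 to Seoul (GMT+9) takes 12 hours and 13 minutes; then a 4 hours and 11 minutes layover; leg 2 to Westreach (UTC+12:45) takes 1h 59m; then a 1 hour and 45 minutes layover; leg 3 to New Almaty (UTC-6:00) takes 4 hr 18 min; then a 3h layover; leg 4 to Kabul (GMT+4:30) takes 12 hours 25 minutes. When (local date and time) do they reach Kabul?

11:31 AM on Sep 13

Convert departure to UTC: 2:10 AM − 11:00 = 3:10 PM UTC on Sep 11.
Add 12 hours 13 minutes leg 1 → 3:23 AM UTC (Sep 12).
Add 4 hours and 11 minutes layover in Seoul → 7:34 AM UTC.
Add 1 hour 59 minutes leg 2 → 9:33 AM UTC.
Add 1 hour and 45 minutes layover in Westreach → 11:18 AM UTC.
Add 4 hours 18 minutes leg 3 → 3:36 PM UTC.
Add 3 hours layover in New Almaty → 6:36 PM UTC.
Add 12 hours 25 minutes leg 4 → 7:01 AM UTC (Sep 13).
Kabul is UTC+4:30, so local arrival = 7:01 AM + 4:30 = 11:31 AM on Sep 13.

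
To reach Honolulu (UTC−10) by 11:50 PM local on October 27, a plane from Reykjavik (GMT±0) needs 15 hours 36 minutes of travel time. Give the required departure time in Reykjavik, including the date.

6:14 PM on Oct 27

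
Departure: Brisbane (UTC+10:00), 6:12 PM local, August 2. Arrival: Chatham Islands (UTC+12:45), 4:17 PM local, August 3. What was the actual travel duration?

19 hours 20 minutes

Departure in UTC: 6:12 PM − 10:00 = 8:12 AM on Aug 2.
Arrival in UTC: 4:17 PM − 12:45 = 3:32 AM on Aug 3.
Elapsed = 3:32 AM − 8:12 AM (+1 day) = 19 hours 20 minutes.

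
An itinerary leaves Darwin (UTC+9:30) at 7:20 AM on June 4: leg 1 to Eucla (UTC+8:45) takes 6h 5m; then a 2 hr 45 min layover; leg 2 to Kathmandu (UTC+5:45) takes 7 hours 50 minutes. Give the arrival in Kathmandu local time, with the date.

Convert departure to UTC: 7:20 AM − 9:30 = 9:50 PM UTC on Jun 3.
Add 6 hours 5 minutes leg 1 → 3:55 AM UTC (Jun 4).
Add 2 hours 45 minutes layover in Eucla → 6:40 AM UTC.
Add 7 hours and 50 minutes leg 2 → 2:30 PM UTC.
Kathmandu is UTC+5:45, so local arrival = 2:30 PM + 5:45 = 8:15 PM on Jun 4.

8:15 PM on Jun 4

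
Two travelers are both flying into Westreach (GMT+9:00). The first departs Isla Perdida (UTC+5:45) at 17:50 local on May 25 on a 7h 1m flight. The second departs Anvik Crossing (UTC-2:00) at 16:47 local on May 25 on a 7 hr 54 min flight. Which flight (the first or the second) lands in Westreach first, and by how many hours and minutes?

Flight 1 in UTC: 17:50 − 5:45 = 12:05 on May 25.
+7 hours and 1 minute → arrive 19:06 UTC on May 25.
Flight 2 in UTC: 16:47 + 2:00 = 18:47 on May 25.
+7 hours 54 minutes → arrive 02:41 UTC on May 26.
Flight 1 lands earlier by 7 hours 35 minutes.

the first, by 7 hours 35 minutes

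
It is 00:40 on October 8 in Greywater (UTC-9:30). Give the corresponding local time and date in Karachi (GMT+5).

15:10 on October 8

Karachi is 14:30 ahead of Greywater.
Shift by the zone difference: 00:40 + 14:30 = 15:10 on Oct 8 in Karachi.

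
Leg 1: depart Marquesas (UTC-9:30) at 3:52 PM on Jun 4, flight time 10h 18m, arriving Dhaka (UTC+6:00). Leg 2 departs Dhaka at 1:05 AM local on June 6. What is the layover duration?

7 hours 25 minutes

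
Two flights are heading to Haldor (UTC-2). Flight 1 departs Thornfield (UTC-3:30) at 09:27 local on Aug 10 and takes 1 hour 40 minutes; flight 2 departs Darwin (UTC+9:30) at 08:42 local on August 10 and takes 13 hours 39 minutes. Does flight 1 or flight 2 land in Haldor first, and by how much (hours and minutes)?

the second, by 1 hour 46 minutes

Flight 1 in UTC: 09:27 + 3:30 = 12:57 on Aug 10.
+1 hour 40 minutes → arrive 14:37 UTC on Aug 10.
Flight 2 in UTC: 08:42 − 9:30 = 23:12 on Aug 9.
+13 hours 39 minutes → arrive 12:51 UTC on Aug 10.
Flight 2 lands earlier by 1 hour 46 minutes.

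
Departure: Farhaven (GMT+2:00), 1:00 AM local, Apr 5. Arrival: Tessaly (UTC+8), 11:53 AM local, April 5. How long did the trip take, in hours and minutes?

Tessaly is 6:00 ahead of Farhaven.
Clock-face elapsed time (ignoring zones) is 10 hours 53 minutes.
Actual elapsed = 10 hours 53 minutes − 6:00 = 4 hours 53 minutes.

4 hours 53 minutes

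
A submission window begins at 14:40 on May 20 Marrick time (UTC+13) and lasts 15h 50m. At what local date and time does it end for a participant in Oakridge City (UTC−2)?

15:30 on May 20

Convert start to UTC: 14:40 − 13:00 = 01:40 UTC on May 20.
Add 15 hours and 50 minutes duration → 17:30 UTC.
Oakridge City is UTC−2:00, so local end time = 17:30 − 2:00 = 15:30 on May 20.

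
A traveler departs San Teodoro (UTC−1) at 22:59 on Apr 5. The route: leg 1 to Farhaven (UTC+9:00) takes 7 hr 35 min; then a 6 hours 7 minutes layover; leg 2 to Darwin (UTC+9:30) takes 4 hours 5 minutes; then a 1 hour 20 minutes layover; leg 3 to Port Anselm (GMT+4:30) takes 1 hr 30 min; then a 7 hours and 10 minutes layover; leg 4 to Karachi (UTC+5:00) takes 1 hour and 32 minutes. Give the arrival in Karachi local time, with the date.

10:18 on Apr 7

Convert departure to UTC: 22:59 + 1:00 = 23:59 UTC on Apr 5.
Add 7 hours and 35 minutes leg 1 → 07:34 UTC (Apr 6).
Add 6 hours 7 minutes layover in Farhaven → 13:41 UTC.
Add 4 hours 5 minutes leg 2 → 17:46 UTC.
Add 1 hour 20 minutes layover in Darwin → 19:06 UTC.
Add 1 hour and 30 minutes leg 3 → 20:36 UTC.
Add 7 hours and 10 minutes layover in Port Anselm → 03:46 UTC (Apr 7).
Add 1 hour and 32 minutes leg 4 → 05:18 UTC.
Karachi is UTC+5:00, so local arrival = 05:18 + 5:00 = 10:18 on Apr 7.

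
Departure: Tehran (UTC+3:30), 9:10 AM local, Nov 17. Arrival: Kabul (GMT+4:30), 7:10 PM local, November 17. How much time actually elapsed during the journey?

Departure in UTC: 9:10 AM − 3:30 = 5:40 AM on Nov 17.
Arrival in UTC: 7:10 PM − 4:30 = 2:40 PM on Nov 17.
Elapsed = 2:40 PM − 5:40 AM = 9 hours.

9 hours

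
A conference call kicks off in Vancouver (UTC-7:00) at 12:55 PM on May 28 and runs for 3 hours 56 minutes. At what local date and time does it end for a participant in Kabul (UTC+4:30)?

4:21 AM on May 29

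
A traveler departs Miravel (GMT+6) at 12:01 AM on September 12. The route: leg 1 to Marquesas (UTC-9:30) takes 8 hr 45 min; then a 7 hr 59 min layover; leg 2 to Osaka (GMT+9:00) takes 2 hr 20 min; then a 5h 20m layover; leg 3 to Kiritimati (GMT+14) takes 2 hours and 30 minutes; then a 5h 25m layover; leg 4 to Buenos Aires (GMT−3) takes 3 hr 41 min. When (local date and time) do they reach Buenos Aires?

Convert departure to UTC: 12:01 AM − 6:00 = 6:01 PM UTC on Sep 11.
Add 8 hours 45 minutes leg 1 → 2:46 AM UTC (Sep 12).
Add 7 hours and 59 minutes layover in Marquesas → 10:45 AM UTC.
Add 2 hours and 20 minutes leg 2 → 1:05 PM UTC.
Add 5 hours 20 minutes layover in Osaka → 6:25 PM UTC.
Add 2 hours 30 minutes leg 3 → 8:55 PM UTC.
Add 5 hours 25 minutes layover in Kiritimati → 2:20 AM UTC (Sep 13).
Add 3 hours 41 minutes leg 4 → 6:01 AM UTC.
Buenos Aires is UTC−3:00, so local arrival = 6:01 AM − 3:00 = 3:01 AM on Sep 13.

3:01 AM on Sep 13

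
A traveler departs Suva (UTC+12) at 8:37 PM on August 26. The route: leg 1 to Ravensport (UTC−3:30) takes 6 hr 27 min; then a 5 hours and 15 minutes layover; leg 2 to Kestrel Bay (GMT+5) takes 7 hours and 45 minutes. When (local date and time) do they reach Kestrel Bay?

9:04 AM on Aug 27

Convert departure to UTC: 8:37 PM − 12:00 = 8:37 AM UTC on Aug 26.
Add 6 hours and 27 minutes leg 1 → 3:04 PM UTC.
Add 5 hours 15 minutes layover in Ravensport → 8:19 PM UTC.
Add 7 hours and 45 minutes leg 2 → 4:04 AM UTC (Aug 27).
Kestrel Bay is UTC+5:00, so local arrival = 4:04 AM + 5:00 = 9:04 AM on Aug 27.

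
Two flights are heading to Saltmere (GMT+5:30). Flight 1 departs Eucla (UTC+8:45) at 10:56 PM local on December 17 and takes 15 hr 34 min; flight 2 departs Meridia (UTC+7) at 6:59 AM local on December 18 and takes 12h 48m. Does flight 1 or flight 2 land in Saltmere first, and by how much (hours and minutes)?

the first, by 7 hours 2 minutes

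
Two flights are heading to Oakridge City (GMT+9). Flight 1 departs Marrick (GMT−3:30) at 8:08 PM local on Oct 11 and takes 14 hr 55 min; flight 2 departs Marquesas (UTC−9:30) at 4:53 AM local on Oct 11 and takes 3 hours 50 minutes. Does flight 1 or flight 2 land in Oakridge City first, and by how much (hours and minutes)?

the second, by 20 hours 20 minutes

Flight 1 in UTC: 8:08 PM + 3:30 = 11:38 PM on Oct 11.
+14 hours and 55 minutes → arrive 2:33 PM UTC on Oct 12.
Flight 2 in UTC: 4:53 AM + 9:30 = 2:23 PM on Oct 11.
+3 hours and 50 minutes → arrive 6:13 PM UTC on Oct 11.
Flight 2 lands earlier by 20 hours 20 minutes.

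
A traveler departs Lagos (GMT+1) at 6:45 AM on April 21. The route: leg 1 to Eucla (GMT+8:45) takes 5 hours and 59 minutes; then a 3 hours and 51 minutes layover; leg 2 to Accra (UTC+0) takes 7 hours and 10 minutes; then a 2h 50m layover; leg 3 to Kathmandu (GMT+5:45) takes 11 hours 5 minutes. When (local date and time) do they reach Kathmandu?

6:25 PM on Apr 22

Convert departure to UTC: 6:45 AM − 1:00 = 5:45 AM UTC on Apr 21.
Add 5 hours 59 minutes leg 1 → 11:44 AM UTC.
Add 3 hours and 51 minutes layover in Eucla → 3:35 PM UTC.
Add 7 hours and 10 minutes leg 2 → 10:45 PM UTC.
Add 2 hours 50 minutes layover in Accra → 1:35 AM UTC (Apr 22).
Add 11 hours and 5 minutes leg 3 → 12:40 PM UTC.
Kathmandu is UTC+5:45, so local arrival = 12:40 PM + 5:45 = 6:25 PM on Apr 22.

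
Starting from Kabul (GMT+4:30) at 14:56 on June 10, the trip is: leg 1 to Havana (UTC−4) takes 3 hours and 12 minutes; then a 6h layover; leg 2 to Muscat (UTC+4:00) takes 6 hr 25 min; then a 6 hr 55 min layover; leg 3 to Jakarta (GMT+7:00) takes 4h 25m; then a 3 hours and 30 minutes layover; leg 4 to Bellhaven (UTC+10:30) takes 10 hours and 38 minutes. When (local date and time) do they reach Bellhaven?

14:01 on June 12

Convert departure to UTC: 14:56 − 4:30 = 10:26 UTC on Jun 10.
Add 3 hours and 12 minutes leg 1 → 13:38 UTC.
Add 6 hours layover in Havana → 19:38 UTC.
Add 6 hours 25 minutes leg 2 → 02:03 UTC (Jun 11).
Add 6 hours 55 minutes layover in Muscat → 08:58 UTC.
Add 4 hours 25 minutes leg 3 → 13:23 UTC.
Add 3 hours and 30 minutes layover in Jakarta → 16:53 UTC.
Add 10 hours 38 minutes leg 4 → 03:31 UTC (Jun 12).
Bellhaven is UTC+10:30, so local arrival = 03:31 + 10:30 = 14:01 on Jun 12.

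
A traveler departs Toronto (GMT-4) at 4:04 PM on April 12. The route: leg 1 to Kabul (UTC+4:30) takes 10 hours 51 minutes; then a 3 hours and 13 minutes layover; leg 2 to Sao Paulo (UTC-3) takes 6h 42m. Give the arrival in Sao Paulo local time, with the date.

Convert departure to UTC: 4:04 PM + 4:00 = 8:04 PM UTC on Apr 12.
Add 10 hours 51 minutes leg 1 → 6:55 AM UTC (Apr 13).
Add 3 hours 13 minutes layover in Kabul → 10:08 AM UTC.
Add 6 hours 42 minutes leg 2 → 4:50 PM UTC.
Sao Paulo is UTC−3:00, so local arrival = 4:50 PM − 3:00 = 1:50 PM on Apr 13.

1:50 PM on April 13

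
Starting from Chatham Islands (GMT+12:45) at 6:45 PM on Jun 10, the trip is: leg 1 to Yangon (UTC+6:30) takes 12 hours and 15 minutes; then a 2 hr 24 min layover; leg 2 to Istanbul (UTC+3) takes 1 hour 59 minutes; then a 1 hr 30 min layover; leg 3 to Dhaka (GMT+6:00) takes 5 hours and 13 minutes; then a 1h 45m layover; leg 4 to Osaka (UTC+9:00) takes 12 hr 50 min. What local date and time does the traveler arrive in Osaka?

Convert departure to UTC: 6:45 PM − 12:45 = 6:00 AM UTC on Jun 10.
Add 12 hours 15 minutes leg 1 → 6:15 PM UTC.
Add 2 hours and 24 minutes layover in Yangon → 8:39 PM UTC.
Add 1 hour 59 minutes leg 2 → 10:38 PM UTC.
Add 1 hour 30 minutes layover in Istanbul → 12:08 AM UTC (Jun 11).
Add 5 hours and 13 minutes leg 3 → 5:21 AM UTC.
Add 1 hour and 45 minutes layover in Dhaka → 7:06 AM UTC.
Add 12 hours and 50 minutes leg 4 → 7:56 PM UTC.
Osaka is UTC+9:00, so local arrival = 7:56 PM + 9:00 = 4:56 AM on Jun 12.

4:56 AM on June 12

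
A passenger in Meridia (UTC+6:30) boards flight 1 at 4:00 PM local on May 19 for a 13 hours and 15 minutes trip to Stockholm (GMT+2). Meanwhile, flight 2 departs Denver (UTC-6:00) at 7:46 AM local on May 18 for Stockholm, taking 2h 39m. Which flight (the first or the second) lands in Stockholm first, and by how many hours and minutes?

the second, by 30 hours 20 minutes

Flight 1 in UTC: 4:00 PM − 6:30 = 9:30 AM on May 19.
+13 hours 15 minutes → arrive 10:45 PM UTC on May 19.
Flight 2 in UTC: 7:46 AM + 6:00 = 1:46 PM on May 18.
+2 hours and 39 minutes → arrive 4:25 PM UTC on May 18.
Flight 2 lands earlier by 30 hours 20 minutes.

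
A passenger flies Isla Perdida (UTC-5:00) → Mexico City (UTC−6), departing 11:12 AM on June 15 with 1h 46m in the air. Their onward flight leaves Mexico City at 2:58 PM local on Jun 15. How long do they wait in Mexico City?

3 hours

Convert departure to UTC: 11:12 AM + 5:00 = 4:12 PM UTC on Jun 15.
Add 1 hour and 46 minutes flight time → 5:58 PM UTC.
Mexico City is UTC−6:00, so local arrival = 5:58 PM − 6:00 = 11:58 AM on Jun 15.
Layover = 2:58 PM − 11:58 AM = 3 hours.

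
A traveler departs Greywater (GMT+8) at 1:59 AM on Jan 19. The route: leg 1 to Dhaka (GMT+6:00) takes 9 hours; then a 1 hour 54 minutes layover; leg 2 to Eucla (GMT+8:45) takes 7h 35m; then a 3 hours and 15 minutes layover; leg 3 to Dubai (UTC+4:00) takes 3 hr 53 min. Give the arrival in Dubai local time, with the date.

Convert departure to UTC: 1:59 AM − 8:00 = 5:59 PM UTC on Jan 18.
Add 9 hours leg 1 → 2:59 AM UTC (Jan 19).
Add 1 hour and 54 minutes layover in Dhaka → 4:53 AM UTC.
Add 7 hours and 35 minutes leg 2 → 12:28 PM UTC.
Add 3 hours and 15 minutes layover in Eucla → 3:43 PM UTC.
Add 3 hours and 53 minutes leg 3 → 7:36 PM UTC.
Dubai is UTC+4:00, so local arrival = 7:36 PM + 4:00 = 11:36 PM on Jan 19.

11:36 PM on Jan 19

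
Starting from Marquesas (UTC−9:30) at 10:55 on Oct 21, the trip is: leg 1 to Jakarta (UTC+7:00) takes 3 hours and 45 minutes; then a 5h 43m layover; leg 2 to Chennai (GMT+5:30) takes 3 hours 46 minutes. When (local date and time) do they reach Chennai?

15:09 on October 22

Convert departure to UTC: 10:55 + 9:30 = 20:25 UTC on Oct 21.
Add 3 hours and 45 minutes leg 1 → 00:10 UTC (Oct 22).
Add 5 hours and 43 minutes layover in Jakarta → 05:53 UTC.
Add 3 hours 46 minutes leg 2 → 09:39 UTC.
Chennai is UTC+5:30, so local arrival = 09:39 + 5:30 = 15:09 on Oct 22.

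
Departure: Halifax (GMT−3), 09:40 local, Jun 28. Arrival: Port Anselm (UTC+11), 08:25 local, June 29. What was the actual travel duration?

8 hours 45 minutes

Departure in UTC: 09:40 + 3:00 = 12:40 on Jun 28.
Arrival in UTC: 08:25 − 11:00 = 21:25 on Jun 28.
Elapsed = 21:25 − 12:40 = 8 hours 45 minutes.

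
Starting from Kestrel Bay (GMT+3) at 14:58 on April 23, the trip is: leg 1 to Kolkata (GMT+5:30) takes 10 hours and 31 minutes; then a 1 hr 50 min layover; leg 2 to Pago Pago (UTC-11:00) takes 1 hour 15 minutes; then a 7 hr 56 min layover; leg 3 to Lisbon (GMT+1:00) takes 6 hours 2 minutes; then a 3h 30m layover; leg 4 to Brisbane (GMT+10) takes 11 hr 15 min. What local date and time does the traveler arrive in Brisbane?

Convert departure to UTC: 14:58 − 3:00 = 11:58 UTC on Apr 23.
Add 10 hours 31 minutes leg 1 → 22:29 UTC.
Add 1 hour and 50 minutes layover in Kolkata → 00:19 UTC (Apr 24).
Add 1 hour 15 minutes leg 2 → 01:34 UTC.
Add 7 hours and 56 minutes layover in Pago Pago → 09:30 UTC.
Add 6 hours 2 minutes leg 3 → 15:32 UTC.
Add 3 hours and 30 minutes layover in Lisbon → 19:02 UTC.
Add 11 hours 15 minutes leg 4 → 06:17 UTC (Apr 25).
Brisbane is UTC+10:00, so local arrival = 06:17 + 10:00 = 16:17 on Apr 25.

16:17 on April 25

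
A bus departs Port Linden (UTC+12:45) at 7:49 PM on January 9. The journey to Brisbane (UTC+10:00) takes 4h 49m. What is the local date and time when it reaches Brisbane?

9:53 PM on Jan 9

Brisbane is 2:45 behind Port Linden.
After 4 hours and 49 minutes it is 12:38 AM (Jan 10) in Port Linden.
Shift by the zone difference: 12:38 AM − 2:45 = 9:53 PM on Jan 9 in Brisbane.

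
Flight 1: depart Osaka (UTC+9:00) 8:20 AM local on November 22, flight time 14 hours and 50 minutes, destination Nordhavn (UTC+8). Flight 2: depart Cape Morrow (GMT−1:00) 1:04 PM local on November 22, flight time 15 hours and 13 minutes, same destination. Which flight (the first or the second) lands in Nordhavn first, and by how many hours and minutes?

the first, by 15 hours 7 minutes

Flight 1 in UTC: 8:20 AM − 9:00 = 11:20 PM on Nov 21.
+14 hours 50 minutes → arrive 2:10 PM UTC on Nov 22.
Flight 2 in UTC: 1:04 PM + 1:00 = 2:04 PM on Nov 22.
+15 hours and 13 minutes → arrive 5:17 AM UTC on Nov 23.
Flight 1 lands earlier by 15 hours 7 minutes.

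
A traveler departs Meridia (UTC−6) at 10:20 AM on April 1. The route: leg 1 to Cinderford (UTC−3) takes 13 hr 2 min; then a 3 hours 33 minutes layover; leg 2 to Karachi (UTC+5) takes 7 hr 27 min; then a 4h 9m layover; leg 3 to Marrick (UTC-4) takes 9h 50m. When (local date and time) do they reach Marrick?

2:21 AM on Apr 3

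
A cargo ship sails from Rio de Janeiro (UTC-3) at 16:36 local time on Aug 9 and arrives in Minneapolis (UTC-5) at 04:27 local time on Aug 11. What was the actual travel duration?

Departure in UTC: 16:36 + 3:00 = 19:36 on Aug 9.
Arrival in UTC: 04:27 + 5:00 = 09:27 on Aug 11.
Elapsed = 09:27 − 19:36 (+2 days) = 37 hours 51 minutes.

37 hours 51 minutes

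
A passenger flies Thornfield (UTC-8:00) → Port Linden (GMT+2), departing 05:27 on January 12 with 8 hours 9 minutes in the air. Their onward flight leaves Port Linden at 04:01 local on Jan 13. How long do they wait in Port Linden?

Convert departure to UTC: 05:27 + 8:00 = 13:27 UTC on Jan 12.
Add 8 hours 9 minutes flight time → 21:36 UTC.
Port Linden is UTC+2:00, so local arrival = 21:36 + 2:00 = 23:36 on Jan 12.
Layover = 04:01 − 23:36 (+1 day) = 4 hours 25 minutes.

4 hours 25 minutes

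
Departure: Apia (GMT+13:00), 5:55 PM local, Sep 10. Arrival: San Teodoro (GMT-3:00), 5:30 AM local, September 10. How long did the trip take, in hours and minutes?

Departure in UTC: 5:55 PM − 13:00 = 4:55 AM on Sep 10.
Arrival in UTC: 5:30 AM + 3:00 = 8:30 AM on Sep 10.
Elapsed = 8:30 AM − 4:55 AM = 3 hours 35 minutes.

3 hours 35 minutes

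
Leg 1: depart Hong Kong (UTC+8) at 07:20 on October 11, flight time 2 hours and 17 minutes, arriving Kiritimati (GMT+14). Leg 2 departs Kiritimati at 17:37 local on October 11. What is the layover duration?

2 hours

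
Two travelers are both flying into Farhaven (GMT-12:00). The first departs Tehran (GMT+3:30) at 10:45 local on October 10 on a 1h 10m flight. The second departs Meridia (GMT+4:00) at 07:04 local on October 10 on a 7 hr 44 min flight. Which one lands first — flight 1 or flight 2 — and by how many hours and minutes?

the first, by 2 hours 23 minutes

Flight 1 in UTC: 10:45 − 3:30 = 07:15 on Oct 10.
+1 hour and 10 minutes → arrive 08:25 UTC on Oct 10.
Flight 2 in UTC: 07:04 − 4:00 = 03:04 on Oct 10.
+7 hours 44 minutes → arrive 10:48 UTC on Oct 10.
Flight 1 lands earlier by 2 hours 23 minutes.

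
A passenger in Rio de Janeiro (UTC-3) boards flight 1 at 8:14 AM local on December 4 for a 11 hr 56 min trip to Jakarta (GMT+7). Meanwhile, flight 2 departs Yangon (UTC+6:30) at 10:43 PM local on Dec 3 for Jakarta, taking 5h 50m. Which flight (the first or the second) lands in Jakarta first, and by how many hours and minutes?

Flight 1 in UTC: 8:14 AM + 3:00 = 11:14 AM on Dec 4.
+11 hours and 56 minutes → arrive 11:10 PM UTC on Dec 4.
Flight 2 in UTC: 10:43 PM − 6:30 = 4:13 PM on Dec 3.
+5 hours and 50 minutes → arrive 10:03 PM UTC on Dec 3.
Flight 2 lands earlier by 25 hours 7 minutes.

the second, by 25 hours 7 minutes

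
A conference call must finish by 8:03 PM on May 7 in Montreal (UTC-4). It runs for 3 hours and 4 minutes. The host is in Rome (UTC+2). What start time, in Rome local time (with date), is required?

Target end time in UTC: 8:03 PM + 4:00 = 12:03 AM on May 8.
Subtract 3 hours 4 minutes → start 8:59 PM UTC on May 7.
Rome is UTC+2:00: 8:59 PM + 2:00 = 10:59 PM on May 7.

10:59 PM on May 7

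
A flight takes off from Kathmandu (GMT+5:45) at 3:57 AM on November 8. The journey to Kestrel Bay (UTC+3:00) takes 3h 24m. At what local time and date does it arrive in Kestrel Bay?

Convert departure to UTC: 3:57 AM − 5:45 = 10:12 PM UTC on Nov 7.
Add 3 hours and 24 minutes travel time → 1:36 AM UTC (Nov 8).
Kestrel Bay is UTC+3:00, so local arrival = 1:36 AM + 3:00 = 4:36 AM on Nov 8.

4:36 AM on Nov 8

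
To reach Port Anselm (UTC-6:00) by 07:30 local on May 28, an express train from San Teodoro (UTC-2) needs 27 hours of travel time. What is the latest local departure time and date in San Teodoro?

08:30 on May 27

Target arrival in UTC: 07:30 + 6:00 = 13:30 on May 28.
Subtract 27 hours → departure 10:30 UTC on May 27.
San Teodoro is UTC−2:00: 10:30 − 2:00 = 08:30 on May 27.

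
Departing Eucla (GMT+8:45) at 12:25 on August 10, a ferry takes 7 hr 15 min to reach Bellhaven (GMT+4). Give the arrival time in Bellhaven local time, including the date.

14:55 on August 10

Bellhaven is 4:45 behind Eucla.
After 7 hours and 15 minutes it is 19:40 in Eucla.
Shift by the zone difference: 19:40 − 4:45 = 14:55 on Aug 10 in Bellhaven.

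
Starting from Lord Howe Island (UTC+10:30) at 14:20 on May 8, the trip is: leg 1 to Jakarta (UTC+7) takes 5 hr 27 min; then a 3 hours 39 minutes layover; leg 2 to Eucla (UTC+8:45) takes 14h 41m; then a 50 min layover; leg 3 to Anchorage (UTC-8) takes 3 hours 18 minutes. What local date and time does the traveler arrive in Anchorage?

23:45 on May 8

Convert departure to UTC: 14:20 − 10:30 = 03:50 UTC on May 8.
Add 5 hours and 27 minutes leg 1 → 09:17 UTC.
Add 3 hours 39 minutes layover in Jakarta → 12:56 UTC.
Add 14 hours and 41 minutes leg 2 → 03:37 UTC (May 9).
Add 50 minutes layover in Eucla → 04:27 UTC.
Add 3 hours 18 minutes leg 3 → 07:45 UTC.
Anchorage is UTC−8:00, so local arrival = 07:45 − 8:00 = 23:45 on May 8.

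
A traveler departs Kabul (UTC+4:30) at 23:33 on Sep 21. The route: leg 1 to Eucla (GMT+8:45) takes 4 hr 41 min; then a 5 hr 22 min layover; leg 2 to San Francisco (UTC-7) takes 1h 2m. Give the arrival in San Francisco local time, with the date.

23:08 on Sep 21

Convert departure to UTC: 23:33 − 4:30 = 19:03 UTC on Sep 21.
Add 4 hours and 41 minutes leg 1 → 23:44 UTC.
Add 5 hours 22 minutes layover in Eucla → 05:06 UTC (Sep 22).
Add 1 hour and 2 minutes leg 2 → 06:08 UTC.
San Francisco is UTC−7:00, so local arrival = 06:08 − 7:00 = 23:08 on Sep 21.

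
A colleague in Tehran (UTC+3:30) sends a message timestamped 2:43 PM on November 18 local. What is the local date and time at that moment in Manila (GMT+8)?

Manila is 4:30 ahead of Tehran.
Shift by the zone difference: 2:43 PM + 4:30 = 7:13 PM on Nov 18 in Manila.

7:13 PM on November 18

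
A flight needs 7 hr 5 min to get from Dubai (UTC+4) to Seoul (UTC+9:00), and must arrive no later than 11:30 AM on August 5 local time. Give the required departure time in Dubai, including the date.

Target arrival in UTC: 11:30 AM − 9:00 = 2:30 AM on Aug 5.
Subtract 7 hours 5 minutes → departure 7:25 PM UTC on Aug 4.
Dubai is UTC+4:00: 7:25 PM + 4:00 = 11:25 PM on Aug 4.

11:25 PM on Aug 4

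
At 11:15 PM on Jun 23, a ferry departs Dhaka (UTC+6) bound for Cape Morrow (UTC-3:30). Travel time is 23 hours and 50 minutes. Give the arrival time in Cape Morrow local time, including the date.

Convert departure to UTC: 11:15 PM − 6:00 = 5:15 PM UTC on Jun 23.
Add 23 hours 50 minutes travel time → 5:05 PM UTC (Jun 24).
Cape Morrow is UTC−3:30, so local arrival = 5:05 PM − 3:30 = 1:35 PM on Jun 24.

1:35 PM on June 24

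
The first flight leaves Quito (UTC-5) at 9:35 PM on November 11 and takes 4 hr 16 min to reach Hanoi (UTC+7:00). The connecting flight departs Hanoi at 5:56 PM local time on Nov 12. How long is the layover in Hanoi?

Convert departure to UTC: 9:35 PM + 5:00 = 2:35 AM UTC on Nov 12.
Add 4 hours 16 minutes flight time → 6:51 AM UTC.
Hanoi is UTC+7:00, so local arrival = 6:51 AM + 7:00 = 1:51 PM on Nov 12.
Layover = 5:56 PM − 1:51 PM = 4 hours 5 minutes.

4 hours 5 minutes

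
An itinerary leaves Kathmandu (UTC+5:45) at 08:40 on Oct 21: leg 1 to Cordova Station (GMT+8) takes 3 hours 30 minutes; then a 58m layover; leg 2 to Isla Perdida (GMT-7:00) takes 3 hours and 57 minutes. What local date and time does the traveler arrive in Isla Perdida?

04:20 on October 21

Convert departure to UTC: 08:40 − 5:45 = 02:55 UTC on Oct 21.
Add 3 hours 30 minutes leg 1 → 06:25 UTC.
Add 58 minutes layover in Cordova Station → 07:23 UTC.
Add 3 hours and 57 minutes leg 2 → 11:20 UTC.
Isla Perdida is UTC−7:00, so local arrival = 11:20 − 7:00 = 04:20 on Oct 21.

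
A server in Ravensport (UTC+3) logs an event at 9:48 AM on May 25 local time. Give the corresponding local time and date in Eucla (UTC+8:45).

3:33 PM on May 25

In UTC: 9:48 AM − 3:00 = 6:48 AM on May 25.
Eucla is UTC+8:45: 6:48 AM + 8:45 = 3:33 PM on May 25.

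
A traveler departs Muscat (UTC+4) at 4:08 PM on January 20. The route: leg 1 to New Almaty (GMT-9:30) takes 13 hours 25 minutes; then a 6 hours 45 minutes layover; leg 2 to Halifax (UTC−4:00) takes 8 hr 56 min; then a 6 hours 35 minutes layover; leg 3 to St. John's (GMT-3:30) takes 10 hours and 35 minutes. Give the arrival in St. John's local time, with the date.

Convert departure to UTC: 4:08 PM − 4:00 = 12:08 PM UTC on Jan 20.
Add 13 hours 25 minutes leg 1 → 1:33 AM UTC (Jan 21).
Add 6 hours 45 minutes layover in New Almaty → 8:18 AM UTC.
Add 8 hours 56 minutes leg 2 → 5:14 PM UTC.
Add 6 hours 35 minutes layover in Halifax → 11:49 PM UTC.
Add 10 hours and 35 minutes leg 3 → 10:24 AM UTC (Jan 22).
St. John's is UTC−3:30, so local arrival = 10:24 AM − 3:30 = 6:54 AM on Jan 22.

6:54 AM on Jan 22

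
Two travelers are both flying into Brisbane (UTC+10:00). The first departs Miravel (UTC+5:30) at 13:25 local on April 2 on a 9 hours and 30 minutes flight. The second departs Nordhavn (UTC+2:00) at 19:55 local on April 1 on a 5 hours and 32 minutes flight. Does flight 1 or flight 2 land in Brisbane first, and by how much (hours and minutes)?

the second, by 17 hours 58 minutes

Flight 1 in UTC: 13:25 − 5:30 = 07:55 on Apr 2.
+9 hours and 30 minutes → arrive 17:25 UTC on Apr 2.
Flight 2 in UTC: 19:55 − 2:00 = 17:55 on Apr 1.
+5 hours 32 minutes → arrive 23:27 UTC on Apr 1.
Flight 2 lands earlier by 17 hours 58 minutes.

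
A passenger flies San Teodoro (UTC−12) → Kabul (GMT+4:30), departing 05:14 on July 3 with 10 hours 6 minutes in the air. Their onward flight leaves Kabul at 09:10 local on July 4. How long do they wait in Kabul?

1 hour 20 minutes

Convert departure to UTC: 05:14 + 12:00 = 17:14 UTC on Jul 3.
Add 10 hours 6 minutes flight time → 03:20 UTC (Jul 4).
Kabul is UTC+4:30, so local arrival = 03:20 + 4:30 = 07:50 on Jul 4.
Layover = 09:10 − 07:50 = 1 hour 20 minutes.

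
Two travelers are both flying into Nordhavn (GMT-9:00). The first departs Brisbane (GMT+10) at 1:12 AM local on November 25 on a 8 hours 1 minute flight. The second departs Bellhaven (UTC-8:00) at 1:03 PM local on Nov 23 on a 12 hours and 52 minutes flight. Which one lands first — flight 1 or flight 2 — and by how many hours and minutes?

the second, by 13 hours 18 minutes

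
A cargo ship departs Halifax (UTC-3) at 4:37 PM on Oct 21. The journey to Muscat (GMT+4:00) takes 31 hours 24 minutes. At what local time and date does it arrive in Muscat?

7:01 AM on Oct 23

Convert departure to UTC: 4:37 PM + 3:00 = 7:37 PM UTC on Oct 21.
Add 31 hours and 24 minutes travel time → 3:01 AM UTC (Oct 23).
Muscat is UTC+4:00, so local arrival = 3:01 AM + 4:00 = 7:01 AM on Oct 23.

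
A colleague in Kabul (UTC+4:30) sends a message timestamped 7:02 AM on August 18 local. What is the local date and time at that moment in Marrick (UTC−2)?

In UTC: 7:02 AM − 4:30 = 2:32 AM on Aug 18.
Marrick is UTC−2:00: 2:32 AM − 2:00 = 12:32 AM on Aug 18.

12:32 AM on Aug 18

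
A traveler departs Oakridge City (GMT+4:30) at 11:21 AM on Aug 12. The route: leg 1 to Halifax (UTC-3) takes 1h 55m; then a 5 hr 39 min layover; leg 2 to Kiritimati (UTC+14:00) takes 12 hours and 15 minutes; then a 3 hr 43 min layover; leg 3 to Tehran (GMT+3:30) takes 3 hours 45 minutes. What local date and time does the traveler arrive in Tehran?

Convert departure to UTC: 11:21 AM − 4:30 = 6:51 AM UTC on Aug 12.
Add 1 hour 55 minutes leg 1 → 8:46 AM UTC.
Add 5 hours and 39 minutes layover in Halifax → 2:25 PM UTC.
Add 12 hours 15 minutes leg 2 → 2:40 AM UTC (Aug 13).
Add 3 hours and 43 minutes layover in Kiritimati → 6:23 AM UTC.
Add 3 hours and 45 minutes leg 3 → 10:08 AM UTC.
Tehran is UTC+3:30, so local arrival = 10:08 AM + 3:30 = 1:38 PM on Aug 13.

1:38 PM on August 13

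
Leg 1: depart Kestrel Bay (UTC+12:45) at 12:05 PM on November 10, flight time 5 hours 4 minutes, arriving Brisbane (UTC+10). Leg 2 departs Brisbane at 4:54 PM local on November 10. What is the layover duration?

2 hours 30 minutes

Convert departure to UTC: 12:05 PM − 12:45 = 11:20 PM UTC on Nov 9.
Add 5 hours 4 minutes flight time → 4:24 AM UTC (Nov 10).
Brisbane is UTC+10:00, so local arrival = 4:24 AM + 10:00 = 2:24 PM on Nov 10.
Layover = 4:54 PM − 2:24 PM = 2 hours 30 minutes.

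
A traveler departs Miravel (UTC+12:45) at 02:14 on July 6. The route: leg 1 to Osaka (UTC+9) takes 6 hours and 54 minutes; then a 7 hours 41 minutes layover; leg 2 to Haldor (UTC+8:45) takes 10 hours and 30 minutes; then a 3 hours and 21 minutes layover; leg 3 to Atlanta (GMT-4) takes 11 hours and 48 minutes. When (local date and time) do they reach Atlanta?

Convert departure to UTC: 02:14 − 12:45 = 13:29 UTC on Jul 5.
Add 6 hours and 54 minutes leg 1 → 20:23 UTC.
Add 7 hours 41 minutes layover in Osaka → 04:04 UTC (Jul 6).
Add 10 hours and 30 minutes leg 2 → 14:34 UTC.
Add 3 hours and 21 minutes layover in Haldor → 17:55 UTC.
Add 11 hours and 48 minutes leg 3 → 05:43 UTC (Jul 7).
Atlanta is UTC−4:00, so local arrival = 05:43 − 4:00 = 01:43 on Jul 7.

01:43 on July 7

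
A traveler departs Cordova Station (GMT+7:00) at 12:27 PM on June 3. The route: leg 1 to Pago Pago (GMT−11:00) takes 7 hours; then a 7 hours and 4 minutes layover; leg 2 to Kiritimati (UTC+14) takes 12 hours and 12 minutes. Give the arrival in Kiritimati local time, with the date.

9:43 PM on June 4

Convert departure to UTC: 12:27 PM − 7:00 = 5:27 AM UTC on Jun 3.
Add 7 hours leg 1 → 12:27 PM UTC.
Add 7 hours 4 minutes layover in Pago Pago → 7:31 PM UTC.
Add 12 hours and 12 minutes leg 2 → 7:43 AM UTC (Jun 4).
Kiritimati is UTC+14:00, so local arrival = 7:43 AM + 14:00 = 9:43 PM on Jun 4.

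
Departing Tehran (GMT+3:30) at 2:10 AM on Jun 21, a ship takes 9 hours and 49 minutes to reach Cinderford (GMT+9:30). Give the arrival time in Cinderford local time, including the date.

Convert departure to UTC: 2:10 AM − 3:30 = 10:40 PM UTC on Jun 20.
Add 9 hours and 49 minutes travel time → 8:29 AM UTC (Jun 21).
Cinderford is UTC+9:30, so local arrival = 8:29 AM + 9:30 = 5:59 PM on Jun 21.

5:59 PM on June 21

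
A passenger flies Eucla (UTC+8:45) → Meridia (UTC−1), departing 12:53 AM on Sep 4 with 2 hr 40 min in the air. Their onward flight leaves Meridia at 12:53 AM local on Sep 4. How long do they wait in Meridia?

Convert departure to UTC: 12:53 AM − 8:45 = 4:08 PM UTC on Sep 3.
Add 2 hours and 40 minutes flight time → 6:48 PM UTC.
Meridia is UTC−1:00, so local arrival = 6:48 PM − 1:00 = 5:48 PM on Sep 3.
Layover = 12:53 AM − 5:48 PM (+1 day) = 7 hours 5 minutes.

7 hours 5 minutes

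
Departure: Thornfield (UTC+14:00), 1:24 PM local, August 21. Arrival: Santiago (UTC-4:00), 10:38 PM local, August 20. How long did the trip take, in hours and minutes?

Departure in UTC: 1:24 PM − 14:00 = 11:24 PM on Aug 20.
Arrival in UTC: 10:38 PM + 4:00 = 2:38 AM on Aug 21.
Elapsed = 2:38 AM − 11:24 PM (+1 day) = 3 hours 14 minutes.

3 hours 14 minutes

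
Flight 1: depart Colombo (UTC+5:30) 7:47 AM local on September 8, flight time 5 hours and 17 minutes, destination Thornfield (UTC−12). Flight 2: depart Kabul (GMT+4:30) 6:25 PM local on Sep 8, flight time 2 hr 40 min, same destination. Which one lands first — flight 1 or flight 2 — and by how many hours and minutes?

the first, by 9 hours 1 minute

Flight 1 in UTC: 7:47 AM − 5:30 = 2:17 AM on Sep 8.
+5 hours and 17 minutes → arrive 7:34 AM UTC on Sep 8.
Flight 2 in UTC: 6:25 PM − 4:30 = 1:55 PM on Sep 8.
+2 hours and 40 minutes → arrive 4:35 PM UTC on Sep 8.
Flight 1 lands earlier by 9 hours 1 minute.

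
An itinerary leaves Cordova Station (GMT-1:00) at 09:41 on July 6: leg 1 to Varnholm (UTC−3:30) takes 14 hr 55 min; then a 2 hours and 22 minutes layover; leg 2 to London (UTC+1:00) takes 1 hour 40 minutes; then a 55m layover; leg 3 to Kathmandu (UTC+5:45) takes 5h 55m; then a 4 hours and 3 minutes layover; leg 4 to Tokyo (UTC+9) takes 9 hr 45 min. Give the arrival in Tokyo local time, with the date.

11:16 on July 8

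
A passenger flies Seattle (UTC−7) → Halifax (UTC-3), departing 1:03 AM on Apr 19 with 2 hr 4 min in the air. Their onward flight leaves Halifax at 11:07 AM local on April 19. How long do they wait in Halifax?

Convert departure to UTC: 1:03 AM + 7:00 = 8:03 AM UTC on Apr 19.
Add 2 hours and 4 minutes flight time → 10:07 AM UTC.
Halifax is UTC−3:00, so local arrival = 10:07 AM − 3:00 = 7:07 AM on Apr 19.
Layover = 11:07 AM − 7:07 AM = 4 hours.

4 hours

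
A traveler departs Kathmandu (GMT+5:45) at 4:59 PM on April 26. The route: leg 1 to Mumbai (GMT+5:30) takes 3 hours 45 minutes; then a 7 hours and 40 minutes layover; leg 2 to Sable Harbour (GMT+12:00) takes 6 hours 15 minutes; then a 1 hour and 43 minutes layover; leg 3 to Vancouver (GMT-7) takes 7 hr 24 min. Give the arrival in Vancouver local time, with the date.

7:01 AM on Apr 27

Convert departure to UTC: 4:59 PM − 5:45 = 11:14 AM UTC on Apr 26.
Add 3 hours 45 minutes leg 1 → 2:59 PM UTC.
Add 7 hours and 40 minutes layover in Mumbai → 10:39 PM UTC.
Add 6 hours 15 minutes leg 2 → 4:54 AM UTC (Apr 27).
Add 1 hour 43 minutes layover in Sable Harbour → 6:37 AM UTC.
Add 7 hours 24 minutes leg 3 → 2:01 PM UTC.
Vancouver is UTC−7:00, so local arrival = 2:01 PM − 7:00 = 7:01 AM on Apr 27.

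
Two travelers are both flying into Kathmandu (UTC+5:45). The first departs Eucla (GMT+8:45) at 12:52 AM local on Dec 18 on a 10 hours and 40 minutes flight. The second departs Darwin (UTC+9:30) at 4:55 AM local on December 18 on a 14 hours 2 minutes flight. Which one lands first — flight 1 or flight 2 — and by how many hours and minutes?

Flight 1 in UTC: 12:52 AM − 8:45 = 4:07 PM on Dec 17.
+10 hours 40 minutes → arrive 2:47 AM UTC on Dec 18.
Flight 2 in UTC: 4:55 AM − 9:30 = 7:25 PM on Dec 17.
+14 hours and 2 minutes → arrive 9:27 AM UTC on Dec 18.
Flight 1 lands earlier by 6 hours 40 minutes.

the first, by 6 hours 40 minutes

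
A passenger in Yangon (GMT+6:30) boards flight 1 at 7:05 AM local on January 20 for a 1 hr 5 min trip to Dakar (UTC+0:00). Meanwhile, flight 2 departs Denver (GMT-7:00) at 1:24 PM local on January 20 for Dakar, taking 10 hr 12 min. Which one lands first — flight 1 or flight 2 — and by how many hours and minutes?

the first, by 28 hours 56 minutes

Flight 1 in UTC: 7:05 AM − 6:30 = 12:35 AM on Jan 20.
+1 hour and 5 minutes → arrive 1:40 AM UTC on Jan 20.
Flight 2 in UTC: 1:24 PM + 7:00 = 8:24 PM on Jan 20.
+10 hours 12 minutes → arrive 6:36 AM UTC on Jan 21.
Flight 1 lands earlier by 28 hours 56 minutes.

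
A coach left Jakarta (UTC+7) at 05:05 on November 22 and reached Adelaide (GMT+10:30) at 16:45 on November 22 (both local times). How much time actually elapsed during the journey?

8 hours 10 minutes

Departure in UTC: 05:05 − 7:00 = 22:05 on Nov 21.
Arrival in UTC: 16:45 − 10:30 = 06:15 on Nov 22.
Elapsed = 06:15 − 22:05 (+1 day) = 8 hours 10 minutes.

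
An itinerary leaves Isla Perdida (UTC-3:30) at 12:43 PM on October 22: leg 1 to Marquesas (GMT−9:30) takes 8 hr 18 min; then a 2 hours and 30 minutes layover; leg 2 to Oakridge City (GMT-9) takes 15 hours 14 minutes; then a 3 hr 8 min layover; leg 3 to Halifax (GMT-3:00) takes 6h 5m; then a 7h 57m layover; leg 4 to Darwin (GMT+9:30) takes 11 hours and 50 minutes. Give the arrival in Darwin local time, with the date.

Convert departure to UTC: 12:43 PM + 3:30 = 4:13 PM UTC on Oct 22.
Add 8 hours and 18 minutes leg 1 → 12:31 AM UTC (Oct 23).
Add 2 hours 30 minutes layover in Marquesas → 3:01 AM UTC.
Add 15 hours 14 minutes leg 2 → 6:15 PM UTC.
Add 3 hours 8 minutes layover in Oakridge City → 9:23 PM UTC.
Add 6 hours and 5 minutes leg 3 → 3:28 AM UTC (Oct 24).
Add 7 hours 57 minutes layover in Halifax → 11:25 AM UTC.
Add 11 hours 50 minutes leg 4 → 11:15 PM UTC.
Darwin is UTC+9:30, so local arrival = 11:15 PM + 9:30 = 8:45 AM on Oct 25.

8:45 AM on October 25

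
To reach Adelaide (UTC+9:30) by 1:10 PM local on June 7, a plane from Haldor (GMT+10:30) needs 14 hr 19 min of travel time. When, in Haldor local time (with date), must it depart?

Target arrival in UTC: 1:10 PM − 9:30 = 3:40 AM on Jun 7.
Subtract 14 hours and 19 minutes → departure 1:21 PM UTC on Jun 6.
Haldor is UTC+10:30: 1:21 PM + 10:30 = 11:51 PM on Jun 6.

11:51 PM on June 6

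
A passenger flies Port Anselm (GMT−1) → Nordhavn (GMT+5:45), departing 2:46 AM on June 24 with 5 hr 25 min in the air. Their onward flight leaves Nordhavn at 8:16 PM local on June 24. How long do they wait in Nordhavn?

Convert departure to UTC: 2:46 AM + 1:00 = 3:46 AM UTC on Jun 24.
Add 5 hours and 25 minutes flight time → 9:11 AM UTC.
Nordhavn is UTC+5:45, so local arrival = 9:11 AM + 5:45 = 2:56 PM on Jun 24.
Layover = 8:16 PM − 2:56 PM = 5 hours 20 minutes.

5 hours 20 minutes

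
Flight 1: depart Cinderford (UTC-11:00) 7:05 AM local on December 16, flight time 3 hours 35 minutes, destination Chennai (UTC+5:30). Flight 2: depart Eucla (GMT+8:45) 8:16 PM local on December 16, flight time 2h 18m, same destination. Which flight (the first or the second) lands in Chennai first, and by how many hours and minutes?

the second, by 7 hours 51 minutes

Flight 1 in UTC: 7:05 AM + 11:00 = 6:05 PM on Dec 16.
+3 hours 35 minutes → arrive 9:40 PM UTC on Dec 16.
Flight 2 in UTC: 8:16 PM − 8:45 = 11:31 AM on Dec 16.
+2 hours and 18 minutes → arrive 1:49 PM UTC on Dec 16.
Flight 2 lands earlier by 7 hours 51 minutes.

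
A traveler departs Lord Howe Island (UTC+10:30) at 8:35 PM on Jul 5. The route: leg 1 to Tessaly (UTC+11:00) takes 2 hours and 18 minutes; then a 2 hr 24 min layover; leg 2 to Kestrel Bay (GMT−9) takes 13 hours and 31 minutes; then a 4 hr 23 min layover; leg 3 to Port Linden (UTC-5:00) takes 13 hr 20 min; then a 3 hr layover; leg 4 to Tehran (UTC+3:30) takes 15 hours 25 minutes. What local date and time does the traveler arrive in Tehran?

Convert departure to UTC: 8:35 PM − 10:30 = 10:05 AM UTC on Jul 5.
Add 2 hours and 18 minutes leg 1 → 12:23 PM UTC.
Add 2 hours and 24 minutes layover in Tessaly → 2:47 PM UTC.
Add 13 hours and 31 minutes leg 2 → 4:18 AM UTC (Jul 6).
Add 4 hours 23 minutes layover in Kestrel Bay → 8:41 AM UTC.
Add 13 hours 20 minutes leg 3 → 10:01 PM UTC.
Add 3 hours layover in Port Linden → 1:01 AM UTC (Jul 7).
Add 15 hours 25 minutes leg 4 → 4:26 PM UTC.
Tehran is UTC+3:30, so local arrival = 4:26 PM + 3:30 = 7:56 PM on Jul 7.

7:56 PM on July 7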